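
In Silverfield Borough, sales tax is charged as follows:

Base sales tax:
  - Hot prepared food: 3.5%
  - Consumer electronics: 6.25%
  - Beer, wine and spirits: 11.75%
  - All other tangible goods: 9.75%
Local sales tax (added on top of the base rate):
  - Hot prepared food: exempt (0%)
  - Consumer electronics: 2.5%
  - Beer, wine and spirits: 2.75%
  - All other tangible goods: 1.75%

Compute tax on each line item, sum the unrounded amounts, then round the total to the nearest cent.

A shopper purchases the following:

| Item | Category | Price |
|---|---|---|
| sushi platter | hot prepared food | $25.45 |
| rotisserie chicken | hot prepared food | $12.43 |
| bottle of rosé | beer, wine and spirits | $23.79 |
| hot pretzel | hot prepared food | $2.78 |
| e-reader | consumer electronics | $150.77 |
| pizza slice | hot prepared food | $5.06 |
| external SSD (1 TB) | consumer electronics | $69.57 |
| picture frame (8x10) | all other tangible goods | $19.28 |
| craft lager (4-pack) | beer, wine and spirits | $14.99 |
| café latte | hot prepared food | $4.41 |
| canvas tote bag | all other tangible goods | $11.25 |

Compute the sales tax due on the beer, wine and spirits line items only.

Bottle of rosé $23.79: beer, wine and spirits → 11.75% + 2.75% local = 14.5% → $3.44955
Craft lager (4-pack) $14.99: beer, wine and spirits → 11.75% + 2.75% local = 14.5% → $2.17355
Tax on beer, wine and spirits: unrounded sum = $5.6231 → $5.62

$5.62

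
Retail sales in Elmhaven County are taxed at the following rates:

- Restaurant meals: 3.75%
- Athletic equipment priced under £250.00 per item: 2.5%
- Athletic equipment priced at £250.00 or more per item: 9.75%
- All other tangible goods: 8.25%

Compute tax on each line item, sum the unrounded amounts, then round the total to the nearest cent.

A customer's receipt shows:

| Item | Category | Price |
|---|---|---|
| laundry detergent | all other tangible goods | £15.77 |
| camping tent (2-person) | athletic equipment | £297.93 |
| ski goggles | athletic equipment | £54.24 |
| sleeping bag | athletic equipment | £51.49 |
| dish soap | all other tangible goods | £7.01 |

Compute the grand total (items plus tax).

£460.01

Laundry detergent £15.77: all other tangible goods → 8.25% → £1.301025
Camping tent (2-person) £297.93: athletic equipment, £250.00 or more → 9.75% → £29.048175
Ski goggles £54.24: athletic equipment, under £250.00 → 2.5% → £1.356
Sleeping bag £51.49: athletic equipment, under £250.00 → 2.5% → £1.28725
Dish soap £7.01: all other tangible goods → 8.25% → £0.578325
Subtotal = £426.44; unrounded tax = £33.570775 → £33.57; total due = £460.01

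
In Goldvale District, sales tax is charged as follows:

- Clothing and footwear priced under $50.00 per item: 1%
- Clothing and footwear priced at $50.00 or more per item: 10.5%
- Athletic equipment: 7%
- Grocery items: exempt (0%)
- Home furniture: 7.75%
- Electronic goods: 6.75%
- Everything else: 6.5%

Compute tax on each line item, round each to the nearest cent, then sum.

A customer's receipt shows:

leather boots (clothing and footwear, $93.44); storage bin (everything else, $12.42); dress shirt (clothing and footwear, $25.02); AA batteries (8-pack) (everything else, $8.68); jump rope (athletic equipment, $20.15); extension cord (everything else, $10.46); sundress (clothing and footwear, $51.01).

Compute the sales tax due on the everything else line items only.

Storage bin $12.42: everything else → 6.5% → $0.81
AA batteries (8-pack) $8.68: everything else → 6.5% → $0.56
Extension cord $10.46: everything else → 6.5% → $0.68
Tax on everything else = $0.81 + $0.56 + $0.68 = $2.05

$2.05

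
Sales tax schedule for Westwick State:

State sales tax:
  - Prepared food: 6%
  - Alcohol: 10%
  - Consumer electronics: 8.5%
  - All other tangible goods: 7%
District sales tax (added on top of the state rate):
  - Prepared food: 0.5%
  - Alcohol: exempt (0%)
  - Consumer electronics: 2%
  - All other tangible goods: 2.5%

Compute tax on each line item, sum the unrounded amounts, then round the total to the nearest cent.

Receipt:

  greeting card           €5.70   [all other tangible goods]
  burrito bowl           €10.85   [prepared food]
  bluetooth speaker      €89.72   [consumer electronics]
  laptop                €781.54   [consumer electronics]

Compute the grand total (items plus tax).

Greeting card €5.70: all other tangible goods → 7% + 2.5% district = 9.5% → €0.5415
Burrito bowl €10.85: prepared food → 6% + 0.5% district = 6.5% → €0.70525
Bluetooth speaker €89.72: consumer electronics → 8.5% + 2% district = 10.5% → €9.4206
Laptop €781.54: consumer electronics → 8.5% + 2% district = 10.5% → €82.0617
Subtotal = €887.81; unrounded tax = €92.72905 → €92.73; total due = €980.54

€980.54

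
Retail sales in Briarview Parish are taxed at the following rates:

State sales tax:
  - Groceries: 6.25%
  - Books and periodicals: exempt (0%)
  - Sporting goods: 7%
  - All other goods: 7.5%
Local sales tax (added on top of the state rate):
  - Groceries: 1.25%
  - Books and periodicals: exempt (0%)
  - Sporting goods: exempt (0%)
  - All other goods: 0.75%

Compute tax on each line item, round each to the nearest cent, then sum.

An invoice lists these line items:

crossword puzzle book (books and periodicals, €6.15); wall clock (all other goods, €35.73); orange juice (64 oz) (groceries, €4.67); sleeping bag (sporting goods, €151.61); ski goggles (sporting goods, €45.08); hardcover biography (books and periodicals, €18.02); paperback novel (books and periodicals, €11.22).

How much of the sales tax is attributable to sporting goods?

€13.77

Sleeping bag €151.61: sporting goods → 7% + 0% local = 7% → €10.61
Ski goggles €45.08: sporting goods → 7% + 0% local = 7% → €3.16
Tax on sporting goods = €10.61 + €3.16 = €13.77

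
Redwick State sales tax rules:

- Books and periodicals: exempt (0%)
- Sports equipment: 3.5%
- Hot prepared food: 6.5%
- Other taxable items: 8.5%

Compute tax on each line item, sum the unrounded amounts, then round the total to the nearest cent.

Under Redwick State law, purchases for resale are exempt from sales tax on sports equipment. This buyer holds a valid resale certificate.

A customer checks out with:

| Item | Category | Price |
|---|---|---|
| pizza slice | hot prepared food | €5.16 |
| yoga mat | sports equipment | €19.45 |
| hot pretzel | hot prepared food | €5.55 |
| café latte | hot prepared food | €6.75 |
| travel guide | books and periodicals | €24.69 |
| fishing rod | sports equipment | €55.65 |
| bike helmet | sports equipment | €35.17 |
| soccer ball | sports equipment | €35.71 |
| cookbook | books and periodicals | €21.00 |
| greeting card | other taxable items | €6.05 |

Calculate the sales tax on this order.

Pizza slice €5.16: hot prepared food → 6.5% → €0.3354
Yoga mat €19.45: sports equipment, buyer-exempt → 0% → €0.00
Hot pretzel €5.55: hot prepared food → 6.5% → €0.36075
Café latte €6.75: hot prepared food → 6.5% → €0.43875
Travel guide €24.69: books and periodicals → 0% → €0.00
Fishing rod €55.65: sports equipment, buyer-exempt → 0% → €0.00
Bike helmet €35.17: sports equipment, buyer-exempt → 0% → €0.00
Soccer ball €35.71: sports equipment, buyer-exempt → 0% → €0.00
Cookbook €21.00: books and periodicals → 0% → €0.00
Greeting card €6.05: other taxable items → 8.5% → €0.51425
Unrounded tax sum = €1.64915 → €1.65

€1.65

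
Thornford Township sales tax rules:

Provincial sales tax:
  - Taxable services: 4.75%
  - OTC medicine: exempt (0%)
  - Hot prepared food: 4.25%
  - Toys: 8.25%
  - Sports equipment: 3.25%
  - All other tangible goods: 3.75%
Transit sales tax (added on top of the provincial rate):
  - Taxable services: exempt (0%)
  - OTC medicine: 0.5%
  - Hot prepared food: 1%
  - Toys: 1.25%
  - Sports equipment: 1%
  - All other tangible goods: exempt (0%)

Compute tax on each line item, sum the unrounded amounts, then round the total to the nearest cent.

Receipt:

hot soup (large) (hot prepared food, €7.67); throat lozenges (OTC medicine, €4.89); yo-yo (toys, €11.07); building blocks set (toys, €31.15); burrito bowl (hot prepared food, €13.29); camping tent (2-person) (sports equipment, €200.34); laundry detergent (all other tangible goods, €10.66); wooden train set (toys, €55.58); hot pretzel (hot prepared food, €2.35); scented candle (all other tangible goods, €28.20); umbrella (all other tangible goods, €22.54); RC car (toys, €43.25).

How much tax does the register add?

€25.46

Hot soup (large) €7.67: hot prepared food → 4.25% + 1% transit = 5.25% → €0.402675
Throat lozenges €4.89: OTC medicine → 0% + 0.5% transit = 0.5% → €0.02445
Yo-yo €11.07: toys → 8.25% + 1.25% transit = 9.5% → €1.05165
Building blocks set €31.15: toys → 8.25% + 1.25% transit = 9.5% → €2.95925
Burrito bowl €13.29: hot prepared food → 4.25% + 1% transit = 5.25% → €0.697725
Camping tent (2-person) €200.34: sports equipment → 3.25% + 1% transit = 4.25% → €8.51445
Laundry detergent €10.66: all other tangible goods → 3.75% + 0% transit = 3.75% → €0.39975
Wooden train set €55.58: toys → 8.25% + 1.25% transit = 9.5% → €5.2801
Hot pretzel €2.35: hot prepared food → 4.25% + 1% transit = 5.25% → €0.123375
Scented candle €28.20: all other tangible goods → 3.75% + 0% transit = 3.75% → €1.0575
Umbrella €22.54: all other tangible goods → 3.75% + 0% transit = 3.75% → €0.84525
RC car €43.25: toys → 8.25% + 1.25% transit = 9.5% → €4.10875
Unrounded tax sum = €25.464925 → €25.46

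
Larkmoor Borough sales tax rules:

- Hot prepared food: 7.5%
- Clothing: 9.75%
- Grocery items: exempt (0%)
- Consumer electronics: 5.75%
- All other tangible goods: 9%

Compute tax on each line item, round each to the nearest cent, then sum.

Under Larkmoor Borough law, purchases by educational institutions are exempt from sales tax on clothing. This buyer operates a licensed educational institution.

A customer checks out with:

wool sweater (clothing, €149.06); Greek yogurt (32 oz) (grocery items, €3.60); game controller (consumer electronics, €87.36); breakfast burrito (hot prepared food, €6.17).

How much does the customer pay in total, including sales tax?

Wool sweater €149.06: clothing, buyer-exempt → 0% → €0.00
Greek yogurt (32 oz) €3.60: grocery items → 0% → €0.00
Game controller €87.36: consumer electronics → 5.75% → €5.02
Breakfast burrito €6.17: hot prepared food → 7.5% → €0.46
Subtotal = €246.19; tax = €5.48; total due = €251.67

€251.67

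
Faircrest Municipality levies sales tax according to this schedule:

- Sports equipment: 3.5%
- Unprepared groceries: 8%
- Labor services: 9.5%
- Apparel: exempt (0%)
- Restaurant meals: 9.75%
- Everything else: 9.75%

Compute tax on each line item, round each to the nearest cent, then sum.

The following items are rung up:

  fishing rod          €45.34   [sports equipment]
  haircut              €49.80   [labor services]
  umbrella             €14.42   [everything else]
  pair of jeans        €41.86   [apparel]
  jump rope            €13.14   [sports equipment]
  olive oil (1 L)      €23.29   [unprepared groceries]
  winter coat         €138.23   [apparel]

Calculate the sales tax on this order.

Fishing rod €45.34: sports equipment → 3.5% → €1.59
Haircut €49.80: labor services → 9.5% → €4.73
Umbrella €14.42: everything else → 9.75% → €1.41
Pair of jeans €41.86: apparel → 0% → €0.00
Jump rope €13.14: sports equipment → 3.5% → €0.46
Olive oil (1 L) €23.29: unprepared groceries → 8% → €1.86
Winter coat €138.23: apparel → 0% → €0.00
Total tax = €1.59 + €4.73 + €1.41 + €0.46 + €1.86 = €10.05

€10.05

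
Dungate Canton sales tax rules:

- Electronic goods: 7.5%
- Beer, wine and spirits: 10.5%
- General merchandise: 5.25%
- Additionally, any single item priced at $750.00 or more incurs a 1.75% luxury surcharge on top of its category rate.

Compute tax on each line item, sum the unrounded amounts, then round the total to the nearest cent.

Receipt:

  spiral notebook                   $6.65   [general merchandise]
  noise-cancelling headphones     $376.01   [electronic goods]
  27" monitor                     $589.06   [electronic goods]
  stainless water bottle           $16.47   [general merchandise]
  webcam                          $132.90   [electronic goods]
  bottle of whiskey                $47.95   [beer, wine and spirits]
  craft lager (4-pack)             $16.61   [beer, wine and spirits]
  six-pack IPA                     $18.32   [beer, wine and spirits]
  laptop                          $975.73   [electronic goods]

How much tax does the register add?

$182.52

Spiral notebook $6.65: general merchandise → 5.25% → $0.349125
Noise-cancelling headphones $376.01: electronic goods → 7.5% → $28.20075
27" monitor $589.06: electronic goods → 7.5% → $44.1795
Stainless water bottle $16.47: general merchandise → 5.25% → $0.864675
Webcam $132.90: electronic goods → 7.5% → $9.9675
Bottle of whiskey $47.95: beer, wine and spirits → 10.5% → $5.03475
Craft lager (4-pack) $16.61: beer, wine and spirits → 10.5% → $1.74405
Six-pack IPA $18.32: beer, wine and spirits → 10.5% → $1.9236
Laptop $975.73: electronic goods → 7.5% + 1.75% surcharge = 9.25% → $90.255025
Unrounded tax sum = $182.518975 → $182.52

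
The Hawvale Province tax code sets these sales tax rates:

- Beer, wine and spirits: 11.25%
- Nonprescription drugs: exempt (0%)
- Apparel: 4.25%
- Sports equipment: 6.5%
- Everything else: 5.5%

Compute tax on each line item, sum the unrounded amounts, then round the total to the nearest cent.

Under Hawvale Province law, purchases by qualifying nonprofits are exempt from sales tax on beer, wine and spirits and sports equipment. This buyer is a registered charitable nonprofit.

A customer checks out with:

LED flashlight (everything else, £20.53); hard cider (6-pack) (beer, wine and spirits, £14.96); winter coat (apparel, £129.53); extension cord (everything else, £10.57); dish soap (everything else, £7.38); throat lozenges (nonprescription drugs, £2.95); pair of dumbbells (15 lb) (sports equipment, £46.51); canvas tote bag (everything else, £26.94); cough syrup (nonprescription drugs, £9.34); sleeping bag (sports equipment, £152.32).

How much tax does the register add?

£9.10

LED flashlight £20.53: everything else → 5.5% → £1.12915
Hard cider (6-pack) £14.96: beer, wine and spirits, buyer-exempt → 0% → £0.00
Winter coat £129.53: apparel → 4.25% → £5.505025
Extension cord £10.57: everything else → 5.5% → £0.58135
Dish soap £7.38: everything else → 5.5% → £0.4059
Throat lozenges £2.95: nonprescription drugs → 0% → £0.00
Pair of dumbbells (15 lb) £46.51: sports equipment, buyer-exempt → 0% → £0.00
Canvas tote bag £26.94: everything else → 5.5% → £1.4817
Cough syrup £9.34: nonprescription drugs → 0% → £0.00
Sleeping bag £152.32: sports equipment, buyer-exempt → 0% → £0.00
Unrounded tax sum = £9.103125 → £9.10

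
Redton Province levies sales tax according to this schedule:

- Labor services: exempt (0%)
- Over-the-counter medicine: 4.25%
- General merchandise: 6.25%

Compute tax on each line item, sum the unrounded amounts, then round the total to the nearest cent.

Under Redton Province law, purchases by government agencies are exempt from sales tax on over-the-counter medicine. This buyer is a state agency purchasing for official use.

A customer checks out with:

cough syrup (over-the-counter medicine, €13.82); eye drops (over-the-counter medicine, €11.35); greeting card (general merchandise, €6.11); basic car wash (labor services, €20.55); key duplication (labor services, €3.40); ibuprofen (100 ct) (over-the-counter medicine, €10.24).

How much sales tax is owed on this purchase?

€0.38

Cough syrup €13.82: over-the-counter medicine, buyer-exempt → 0% → €0.00
Eye drops €11.35: over-the-counter medicine, buyer-exempt → 0% → €0.00
Greeting card €6.11: general merchandise → 6.25% → €0.381875
Basic car wash €20.55: labor services → 0% → €0.00
Key duplication €3.40: labor services → 0% → €0.00
Ibuprofen (100 ct) €10.24: over-the-counter medicine, buyer-exempt → 0% → €0.00
Unrounded tax sum = €0.381875 → €0.38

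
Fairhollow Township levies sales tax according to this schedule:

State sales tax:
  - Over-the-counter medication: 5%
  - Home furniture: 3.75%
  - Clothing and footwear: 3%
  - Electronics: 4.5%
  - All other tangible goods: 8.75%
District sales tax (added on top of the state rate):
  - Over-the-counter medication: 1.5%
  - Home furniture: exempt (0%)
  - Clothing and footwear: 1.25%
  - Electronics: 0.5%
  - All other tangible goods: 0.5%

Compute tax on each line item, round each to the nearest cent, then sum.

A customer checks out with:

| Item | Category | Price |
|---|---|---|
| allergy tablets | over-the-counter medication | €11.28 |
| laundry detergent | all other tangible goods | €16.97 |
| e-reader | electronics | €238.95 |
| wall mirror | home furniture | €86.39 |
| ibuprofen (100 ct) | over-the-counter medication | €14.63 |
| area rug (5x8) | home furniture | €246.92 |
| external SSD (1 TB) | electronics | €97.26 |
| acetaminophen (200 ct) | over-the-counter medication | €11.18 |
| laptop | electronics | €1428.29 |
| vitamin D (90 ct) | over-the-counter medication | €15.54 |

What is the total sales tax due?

€105.71

Allergy tablets €11.28: over-the-counter medication → 5% + 1.5% district = 6.5% → €0.73
Laundry detergent €16.97: all other tangible goods → 8.75% + 0.5% district = 9.25% → €1.57
E-reader €238.95: electronics → 4.5% + 0.5% district = 5% → €11.95
Wall mirror €86.39: home furniture → 3.75% + 0% district = 3.75% → €3.24
Ibuprofen (100 ct) €14.63: over-the-counter medication → 5% + 1.5% district = 6.5% → €0.95
Area rug (5x8) €246.92: home furniture → 3.75% + 0% district = 3.75% → €9.26
External SSD (1 TB) €97.26: electronics → 4.5% + 0.5% district = 5% → €4.86
Acetaminophen (200 ct) €11.18: over-the-counter medication → 5% + 1.5% district = 6.5% → €0.73
Laptop €1428.29: electronics → 4.5% + 0.5% district = 5% → €71.41
Vitamin D (90 ct) €15.54: over-the-counter medication → 5% + 1.5% district = 6.5% → €1.01
Total tax = €0.73 + €1.57 + €11.95 + €3.24 + €0.95 + €9.26 + €4.86 + €0.73 + €71.41 + €1.01 = €105.71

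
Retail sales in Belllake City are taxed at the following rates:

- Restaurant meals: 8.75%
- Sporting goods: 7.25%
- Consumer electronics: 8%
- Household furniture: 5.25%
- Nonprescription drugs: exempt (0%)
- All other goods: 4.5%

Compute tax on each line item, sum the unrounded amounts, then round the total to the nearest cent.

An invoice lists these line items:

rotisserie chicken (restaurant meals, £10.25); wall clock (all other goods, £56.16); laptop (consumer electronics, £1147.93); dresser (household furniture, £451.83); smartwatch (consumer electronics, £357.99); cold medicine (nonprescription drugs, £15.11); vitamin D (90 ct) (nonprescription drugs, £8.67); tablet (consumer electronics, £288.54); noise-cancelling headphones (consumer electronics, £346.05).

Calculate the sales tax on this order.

£198.39

Rotisserie chicken £10.25: restaurant meals → 8.75% → £0.896875
Wall clock £56.16: all other goods → 4.5% → £2.5272
Laptop £1147.93: consumer electronics → 8% → £91.8344
Dresser £451.83: household furniture → 5.25% → £23.721075
Smartwatch £357.99: consumer electronics → 8% → £28.6392
Cold medicine £15.11: nonprescription drugs → 0% → £0.00
Vitamin D (90 ct) £8.67: nonprescription drugs → 0% → £0.00
Tablet £288.54: consumer electronics → 8% → £23.0832
Noise-cancelling headphones £346.05: consumer electronics → 8% → £27.684
Unrounded tax sum = £198.38595 → £198.39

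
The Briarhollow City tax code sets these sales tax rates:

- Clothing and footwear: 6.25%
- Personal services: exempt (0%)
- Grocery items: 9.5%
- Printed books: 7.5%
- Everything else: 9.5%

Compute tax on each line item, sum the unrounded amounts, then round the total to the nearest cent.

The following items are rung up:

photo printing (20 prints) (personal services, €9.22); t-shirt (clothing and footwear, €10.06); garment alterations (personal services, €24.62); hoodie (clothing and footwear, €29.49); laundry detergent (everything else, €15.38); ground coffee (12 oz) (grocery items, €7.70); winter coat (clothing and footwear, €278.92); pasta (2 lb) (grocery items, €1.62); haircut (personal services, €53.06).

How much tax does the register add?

€22.25

Photo printing (20 prints) €9.22: personal services → 0% → €0.00
T-shirt €10.06: clothing and footwear → 6.25% → €0.62875
Garment alterations €24.62: personal services → 0% → €0.00
Hoodie €29.49: clothing and footwear → 6.25% → €1.843125
Laundry detergent €15.38: everything else → 9.5% → €1.4611
Ground coffee (12 oz) €7.70: grocery items → 9.5% → €0.7315
Winter coat €278.92: clothing and footwear → 6.25% → €17.4325
Pasta (2 lb) €1.62: grocery items → 9.5% → €0.1539
Haircut €53.06: personal services → 0% → €0.00
Unrounded tax sum = €22.250875 → €22.25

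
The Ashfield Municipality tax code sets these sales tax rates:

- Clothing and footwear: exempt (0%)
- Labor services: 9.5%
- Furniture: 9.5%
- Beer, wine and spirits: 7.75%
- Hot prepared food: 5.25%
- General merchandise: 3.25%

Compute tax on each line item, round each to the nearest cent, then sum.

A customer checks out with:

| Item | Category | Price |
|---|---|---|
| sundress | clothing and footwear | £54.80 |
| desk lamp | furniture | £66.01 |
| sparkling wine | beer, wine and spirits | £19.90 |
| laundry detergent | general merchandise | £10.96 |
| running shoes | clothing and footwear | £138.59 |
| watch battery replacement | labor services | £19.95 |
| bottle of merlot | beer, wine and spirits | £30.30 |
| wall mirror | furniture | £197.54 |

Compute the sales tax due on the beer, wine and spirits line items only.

Sparkling wine £19.90: beer, wine and spirits → 7.75% → £1.54
Bottle of merlot £30.30: beer, wine and spirits → 7.75% → £2.35
Tax on beer, wine and spirits = £1.54 + £2.35 = £3.89

£3.89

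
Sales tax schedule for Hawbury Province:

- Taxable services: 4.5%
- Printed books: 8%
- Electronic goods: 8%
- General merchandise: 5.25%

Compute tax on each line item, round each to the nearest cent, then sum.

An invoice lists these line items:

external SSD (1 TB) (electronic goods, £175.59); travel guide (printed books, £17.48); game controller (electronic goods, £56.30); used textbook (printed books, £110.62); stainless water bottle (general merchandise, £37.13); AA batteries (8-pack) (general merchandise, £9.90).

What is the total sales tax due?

External SSD (1 TB) £175.59: electronic goods → 8% → £14.05
Travel guide £17.48: printed books → 8% → £1.40
Game controller £56.30: electronic goods → 8% → £4.50
Used textbook £110.62: printed books → 8% → £8.85
Stainless water bottle £37.13: general merchandise → 5.25% → £1.95
AA batteries (8-pack) £9.90: general merchandise → 5.25% → £0.52
Total tax = £14.05 + £1.40 + £4.50 + £8.85 + £1.95 + £0.52 = £31.27

£31.27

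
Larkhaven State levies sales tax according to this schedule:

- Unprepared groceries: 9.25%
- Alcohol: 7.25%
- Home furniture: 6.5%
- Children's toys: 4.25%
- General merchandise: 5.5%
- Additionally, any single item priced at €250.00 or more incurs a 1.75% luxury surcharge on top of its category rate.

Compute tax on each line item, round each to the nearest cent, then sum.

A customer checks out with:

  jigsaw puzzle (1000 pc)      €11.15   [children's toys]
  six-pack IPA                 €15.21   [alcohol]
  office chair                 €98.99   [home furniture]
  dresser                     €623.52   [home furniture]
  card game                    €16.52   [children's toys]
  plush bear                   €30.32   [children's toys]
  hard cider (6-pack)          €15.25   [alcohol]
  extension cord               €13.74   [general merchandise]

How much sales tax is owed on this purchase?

€63.30

Jigsaw puzzle (1000 pc) €11.15: children's toys → 4.25% → €0.47
Six-pack IPA €15.21: alcohol → 7.25% → €1.10
Office chair €98.99: home furniture → 6.5% → €6.43
Dresser €623.52: home furniture → 6.5% + 1.75% surcharge = 8.25% → €51.44
Card game €16.52: children's toys → 4.25% → €0.70
Plush bear €30.32: children's toys → 4.25% → €1.29
Hard cider (6-pack) €15.25: alcohol → 7.25% → €1.11
Extension cord €13.74: general merchandise → 5.5% → €0.76
Total tax = €0.47 + €1.10 + €6.43 + €51.44 + €0.70 + €1.29 + €1.11 + €0.76 = €63.30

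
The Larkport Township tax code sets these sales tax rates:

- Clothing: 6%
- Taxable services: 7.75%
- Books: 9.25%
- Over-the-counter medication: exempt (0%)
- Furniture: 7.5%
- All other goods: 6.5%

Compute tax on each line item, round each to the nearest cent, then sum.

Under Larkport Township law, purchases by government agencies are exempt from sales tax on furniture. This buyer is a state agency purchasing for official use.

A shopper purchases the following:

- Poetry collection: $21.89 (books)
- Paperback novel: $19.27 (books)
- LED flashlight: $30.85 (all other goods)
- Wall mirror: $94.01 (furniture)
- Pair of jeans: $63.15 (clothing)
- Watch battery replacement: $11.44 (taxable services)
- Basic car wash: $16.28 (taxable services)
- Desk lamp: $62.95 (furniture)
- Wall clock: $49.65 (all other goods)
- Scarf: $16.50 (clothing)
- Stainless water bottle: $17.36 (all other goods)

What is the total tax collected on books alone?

$3.80

Poetry collection $21.89: books → 9.25% → $2.02
Paperback novel $19.27: books → 9.25% → $1.78
Tax on books = $2.02 + $1.78 = $3.80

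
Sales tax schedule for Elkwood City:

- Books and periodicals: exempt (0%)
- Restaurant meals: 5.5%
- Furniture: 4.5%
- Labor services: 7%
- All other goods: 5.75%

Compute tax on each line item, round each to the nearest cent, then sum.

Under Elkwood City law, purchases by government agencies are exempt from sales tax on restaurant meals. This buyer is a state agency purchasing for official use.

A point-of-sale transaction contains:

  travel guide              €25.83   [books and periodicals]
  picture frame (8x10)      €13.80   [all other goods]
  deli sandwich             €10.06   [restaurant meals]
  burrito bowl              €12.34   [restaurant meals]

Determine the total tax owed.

Travel guide €25.83: books and periodicals → 0% → €0.00
Picture frame (8x10) €13.80: all other goods → 5.75% → €0.79
Deli sandwich €10.06: restaurant meals, buyer-exempt → 0% → €0.00
Burrito bowl €12.34: restaurant meals, buyer-exempt → 0% → €0.00
Total tax = €0.79

€0.79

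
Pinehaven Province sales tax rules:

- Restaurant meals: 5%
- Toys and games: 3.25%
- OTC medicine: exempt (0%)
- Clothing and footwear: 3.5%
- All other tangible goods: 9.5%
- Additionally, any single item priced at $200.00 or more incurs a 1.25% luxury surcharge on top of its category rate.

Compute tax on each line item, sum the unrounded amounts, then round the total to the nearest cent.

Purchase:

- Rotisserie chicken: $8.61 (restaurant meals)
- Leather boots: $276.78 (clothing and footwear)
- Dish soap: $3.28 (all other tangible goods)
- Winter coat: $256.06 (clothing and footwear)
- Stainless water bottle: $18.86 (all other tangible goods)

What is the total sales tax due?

Rotisserie chicken $8.61: restaurant meals → 5% → $0.4305
Leather boots $276.78: clothing and footwear → 3.5% + 1.25% surcharge = 4.75% → $13.14705
Dish soap $3.28: all other tangible goods → 9.5% → $0.3116
Winter coat $256.06: clothing and footwear → 3.5% + 1.25% surcharge = 4.75% → $12.16285
Stainless water bottle $18.86: all other tangible goods → 9.5% → $1.7917
Unrounded tax sum = $27.8437 → $27.84

$27.84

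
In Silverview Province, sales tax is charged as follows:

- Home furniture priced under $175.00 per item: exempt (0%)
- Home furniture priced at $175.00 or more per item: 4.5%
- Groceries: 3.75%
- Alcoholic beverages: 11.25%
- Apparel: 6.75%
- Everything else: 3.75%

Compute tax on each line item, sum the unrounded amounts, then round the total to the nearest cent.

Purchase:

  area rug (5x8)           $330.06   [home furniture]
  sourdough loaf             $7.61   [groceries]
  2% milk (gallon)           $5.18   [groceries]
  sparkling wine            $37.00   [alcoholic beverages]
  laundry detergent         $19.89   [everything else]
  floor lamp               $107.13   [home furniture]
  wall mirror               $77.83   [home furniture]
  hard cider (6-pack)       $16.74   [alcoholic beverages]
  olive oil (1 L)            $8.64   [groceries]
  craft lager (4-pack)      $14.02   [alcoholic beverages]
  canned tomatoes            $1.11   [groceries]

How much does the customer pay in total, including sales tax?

Area rug (5x8) $330.06: home furniture, $175.00 or more → 4.5% → $14.8527
Sourdough loaf $7.61: groceries → 3.75% → $0.285375
2% milk (gallon) $5.18: groceries → 3.75% → $0.19425
Sparkling wine $37.00: alcoholic beverages → 11.25% → $4.1625
Laundry detergent $19.89: everything else → 3.75% → $0.745875
Floor lamp $107.13: home furniture, under $175.00 → 0% → $0.00
Wall mirror $77.83: home furniture, under $175.00 → 0% → $0.00
Hard cider (6-pack) $16.74: alcoholic beverages → 11.25% → $1.88325
Olive oil (1 L) $8.64: groceries → 3.75% → $0.324
Craft lager (4-pack) $14.02: alcoholic beverages → 11.25% → $1.57725
Canned tomatoes $1.11: groceries → 3.75% → $0.041625
Subtotal = $625.21; unrounded tax = $24.066825 → $24.07; total due = $649.28

$649.28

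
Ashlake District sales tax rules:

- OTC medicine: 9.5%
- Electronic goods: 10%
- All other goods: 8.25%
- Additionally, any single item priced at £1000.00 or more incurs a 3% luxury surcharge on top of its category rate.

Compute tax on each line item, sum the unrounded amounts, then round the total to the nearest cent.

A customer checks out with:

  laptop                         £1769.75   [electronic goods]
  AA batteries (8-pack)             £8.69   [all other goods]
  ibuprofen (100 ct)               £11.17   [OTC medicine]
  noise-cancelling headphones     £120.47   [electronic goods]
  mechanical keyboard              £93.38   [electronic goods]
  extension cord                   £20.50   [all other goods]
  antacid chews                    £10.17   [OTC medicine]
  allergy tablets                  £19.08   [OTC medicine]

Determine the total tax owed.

£257.70

Laptop £1769.75: electronic goods → 10% + 3% surcharge = 13% → £230.0675
AA batteries (8-pack) £8.69: all other goods → 8.25% → £0.716925
Ibuprofen (100 ct) £11.17: OTC medicine → 9.5% → £1.06115
Noise-cancelling headphones £120.47: electronic goods → 10% → £12.047
Mechanical keyboard £93.38: electronic goods → 10% → £9.338
Extension cord £20.50: all other goods → 8.25% → £1.69125
Antacid chews £10.17: OTC medicine → 9.5% → £0.96615
Allergy tablets £19.08: OTC medicine → 9.5% → £1.8126
Unrounded tax sum = £257.700575 → £257.70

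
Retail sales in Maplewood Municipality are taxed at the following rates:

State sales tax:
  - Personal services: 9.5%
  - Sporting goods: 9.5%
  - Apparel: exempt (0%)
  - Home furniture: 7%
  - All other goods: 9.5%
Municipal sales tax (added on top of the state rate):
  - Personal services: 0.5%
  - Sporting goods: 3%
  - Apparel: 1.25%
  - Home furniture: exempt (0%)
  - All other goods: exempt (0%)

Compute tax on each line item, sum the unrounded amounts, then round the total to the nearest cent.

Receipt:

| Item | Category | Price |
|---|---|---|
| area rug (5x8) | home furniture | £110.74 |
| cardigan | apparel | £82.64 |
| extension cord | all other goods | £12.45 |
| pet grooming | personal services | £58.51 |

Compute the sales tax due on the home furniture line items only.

Area rug (5x8) £110.74: home furniture → 7% + 0% municipal = 7% → £7.7518
Tax on home furniture: unrounded sum = £7.7518 → £7.75

£7.75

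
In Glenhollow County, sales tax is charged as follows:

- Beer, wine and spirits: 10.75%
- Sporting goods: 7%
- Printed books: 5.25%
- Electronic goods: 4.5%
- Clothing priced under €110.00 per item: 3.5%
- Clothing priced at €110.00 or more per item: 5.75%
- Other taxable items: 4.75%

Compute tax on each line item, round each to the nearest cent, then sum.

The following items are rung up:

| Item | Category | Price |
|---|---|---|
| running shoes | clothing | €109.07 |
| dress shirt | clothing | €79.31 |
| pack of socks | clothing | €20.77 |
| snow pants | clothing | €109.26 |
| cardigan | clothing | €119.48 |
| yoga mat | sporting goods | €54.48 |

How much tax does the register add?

Running shoes €109.07: clothing, under €110.00 → 3.5% → €3.82
Dress shirt €79.31: clothing, under €110.00 → 3.5% → €2.78
Pack of socks €20.77: clothing, under €110.00 → 3.5% → €0.73
Snow pants €109.26: clothing, under €110.00 → 3.5% → €3.82
Cardigan €119.48: clothing, €110.00 or more → 5.75% → €6.87
Yoga mat €54.48: sporting goods → 7% → €3.81
Total tax = €3.82 + €2.78 + €0.73 + €3.82 + €6.87 + €3.81 = €21.83

€21.83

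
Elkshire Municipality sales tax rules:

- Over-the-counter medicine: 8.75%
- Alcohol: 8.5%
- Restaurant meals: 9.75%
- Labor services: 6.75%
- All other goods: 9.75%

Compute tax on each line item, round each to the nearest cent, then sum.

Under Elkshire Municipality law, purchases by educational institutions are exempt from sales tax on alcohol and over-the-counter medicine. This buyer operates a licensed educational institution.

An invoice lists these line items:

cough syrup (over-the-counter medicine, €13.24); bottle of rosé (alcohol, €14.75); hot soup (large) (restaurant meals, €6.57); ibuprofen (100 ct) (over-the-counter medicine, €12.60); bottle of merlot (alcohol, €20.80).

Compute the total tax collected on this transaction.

€0.64

Cough syrup €13.24: over-the-counter medicine, buyer-exempt → 0% → €0.00
Bottle of rosé €14.75: alcohol, buyer-exempt → 0% → €0.00
Hot soup (large) €6.57: restaurant meals → 9.75% → €0.64
Ibuprofen (100 ct) €12.60: over-the-counter medicine, buyer-exempt → 0% → €0.00
Bottle of merlot €20.80: alcohol, buyer-exempt → 0% → €0.00
Total tax = €0.64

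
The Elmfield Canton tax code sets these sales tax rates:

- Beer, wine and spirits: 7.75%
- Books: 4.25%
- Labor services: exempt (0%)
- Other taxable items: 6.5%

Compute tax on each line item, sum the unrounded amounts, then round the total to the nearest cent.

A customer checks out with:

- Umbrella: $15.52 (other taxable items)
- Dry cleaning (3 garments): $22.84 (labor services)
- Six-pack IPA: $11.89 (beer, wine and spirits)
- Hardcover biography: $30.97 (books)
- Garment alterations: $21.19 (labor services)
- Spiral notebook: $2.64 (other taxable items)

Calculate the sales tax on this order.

$3.42

Umbrella $15.52: other taxable items → 6.5% → $1.0088
Dry cleaning (3 garments) $22.84: labor services → 0% → $0.00
Six-pack IPA $11.89: beer, wine and spirits → 7.75% → $0.921475
Hardcover biography $30.97: books → 4.25% → $1.316225
Garment alterations $21.19: labor services → 0% → $0.00
Spiral notebook $2.64: other taxable items → 6.5% → $0.1716
Unrounded tax sum = $3.4181 → $3.42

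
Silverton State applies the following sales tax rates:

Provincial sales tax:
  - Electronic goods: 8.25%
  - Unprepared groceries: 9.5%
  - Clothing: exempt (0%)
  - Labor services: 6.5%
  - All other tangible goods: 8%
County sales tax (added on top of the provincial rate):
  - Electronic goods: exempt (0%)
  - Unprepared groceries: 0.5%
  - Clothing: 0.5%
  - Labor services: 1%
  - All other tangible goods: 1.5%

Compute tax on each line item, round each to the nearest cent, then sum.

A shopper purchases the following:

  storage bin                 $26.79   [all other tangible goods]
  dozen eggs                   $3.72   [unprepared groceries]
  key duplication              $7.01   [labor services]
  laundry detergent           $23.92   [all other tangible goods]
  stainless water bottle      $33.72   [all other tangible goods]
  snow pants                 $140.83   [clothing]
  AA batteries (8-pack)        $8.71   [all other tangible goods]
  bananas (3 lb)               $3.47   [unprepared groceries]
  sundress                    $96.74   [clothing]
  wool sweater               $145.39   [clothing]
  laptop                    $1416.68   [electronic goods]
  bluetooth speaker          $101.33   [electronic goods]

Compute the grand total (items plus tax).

Storage bin $26.79: all other tangible goods → 8% + 1.5% county = 9.5% → $2.55
Dozen eggs $3.72: unprepared groceries → 9.5% + 0.5% county = 10% → $0.37
Key duplication $7.01: labor services → 6.5% + 1% county = 7.5% → $0.53
Laundry detergent $23.92: all other tangible goods → 8% + 1.5% county = 9.5% → $2.27
Stainless water bottle $33.72: all other tangible goods → 8% + 1.5% county = 9.5% → $3.20
Snow pants $140.83: clothing → 0% + 0.5% county = 0.5% → $0.70
AA batteries (8-pack) $8.71: all other tangible goods → 8% + 1.5% county = 9.5% → $0.83
Bananas (3 lb) $3.47: unprepared groceries → 9.5% + 0.5% county = 10% → $0.35
Sundress $96.74: clothing → 0% + 0.5% county = 0.5% → $0.48
Wool sweater $145.39: clothing → 0% + 0.5% county = 0.5% → $0.73
Laptop $1416.68: electronic goods → 8.25% + 0% county = 8.25% → $116.88
Bluetooth speaker $101.33: electronic goods → 8.25% + 0% county = 8.25% → $8.36
Subtotal = $2008.31; tax = $137.25; total due = $2145.56

$2145.56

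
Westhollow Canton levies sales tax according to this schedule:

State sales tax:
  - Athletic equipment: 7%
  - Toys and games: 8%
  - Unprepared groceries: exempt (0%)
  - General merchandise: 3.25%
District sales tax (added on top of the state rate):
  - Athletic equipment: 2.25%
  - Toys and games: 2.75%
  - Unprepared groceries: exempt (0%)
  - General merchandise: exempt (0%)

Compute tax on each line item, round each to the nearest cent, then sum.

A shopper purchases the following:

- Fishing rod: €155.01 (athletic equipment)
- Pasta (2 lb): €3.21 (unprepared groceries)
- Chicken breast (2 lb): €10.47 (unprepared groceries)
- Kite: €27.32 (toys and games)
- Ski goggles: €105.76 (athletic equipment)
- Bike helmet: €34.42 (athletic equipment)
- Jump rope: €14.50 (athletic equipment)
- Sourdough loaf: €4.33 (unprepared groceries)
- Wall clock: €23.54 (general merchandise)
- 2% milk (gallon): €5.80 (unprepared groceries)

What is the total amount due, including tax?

€416.71

Fishing rod €155.01: athletic equipment → 7% + 2.25% district = 9.25% → €14.34
Pasta (2 lb) €3.21: unprepared groceries → 0% + 0% district = 0% → €0.00
Chicken breast (2 lb) €10.47: unprepared groceries → 0% + 0% district = 0% → €0.00
Kite €27.32: toys and games → 8% + 2.75% district = 10.75% → €2.94
Ski goggles €105.76: athletic equipment → 7% + 2.25% district = 9.25% → €9.78
Bike helmet €34.42: athletic equipment → 7% + 2.25% district = 9.25% → €3.18
Jump rope €14.50: athletic equipment → 7% + 2.25% district = 9.25% → €1.34
Sourdough loaf €4.33: unprepared groceries → 0% + 0% district = 0% → €0.00
Wall clock €23.54: general merchandise → 3.25% + 0% district = 3.25% → €0.77
2% milk (gallon) €5.80: unprepared groceries → 0% + 0% district = 0% → €0.00
Subtotal = €384.36; tax = €32.35; total due = €416.71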